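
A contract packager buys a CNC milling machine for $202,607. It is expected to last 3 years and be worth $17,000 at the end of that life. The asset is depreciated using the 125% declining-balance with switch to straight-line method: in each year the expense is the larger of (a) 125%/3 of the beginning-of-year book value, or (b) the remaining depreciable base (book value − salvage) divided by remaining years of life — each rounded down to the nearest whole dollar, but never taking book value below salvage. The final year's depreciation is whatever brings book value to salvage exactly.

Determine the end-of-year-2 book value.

Depreciable base = $202,607 − $17,000 = $185,607.
Year 1: DB = ⌊$202,607 × 125%/3⌋ = $84,419; SL = ⌊$185,607/3⌋ = $61,869 → take DB $84,419. Book value $118,188.
Year 2: DB = ⌊$118,188 × 125%/3⌋ = $49,245; SL = ⌊$101,188/2⌋ = $50,594 → take SL $50,594. Book value $67,594.

$67,594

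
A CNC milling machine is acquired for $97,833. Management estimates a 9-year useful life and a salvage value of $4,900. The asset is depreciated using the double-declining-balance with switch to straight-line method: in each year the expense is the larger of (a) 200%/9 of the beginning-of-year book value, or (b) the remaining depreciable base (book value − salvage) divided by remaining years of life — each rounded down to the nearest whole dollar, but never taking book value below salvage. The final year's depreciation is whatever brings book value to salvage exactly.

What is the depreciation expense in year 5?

Depreciable base = $97,833 − $4,900 = $92,933.
Year 1: DB = ⌊$97,833 × 200%/9⌋ = $21,740; SL = ⌊$92,933/9⌋ = $10,325 → take DB $21,740. Book value $76,093.
Year 2: DB = ⌊$76,093 × 200%/9⌋ = $16,909; SL = ⌊$71,193/8⌋ = $8,899 → take DB $16,909. Book value $59,184.
Year 3: DB = ⌊$59,184 × 200%/9⌋ = $13,152; SL = ⌊$54,284/7⌋ = $7,754 → take DB $13,152. Book value $46,032.
Year 4: DB = ⌊$46,032 × 200%/9⌋ = $10,229; SL = ⌊$41,132/6⌋ = $6,855 → take DB $10,229. Book value $35,803.
Year 5: DB = ⌊$35,803 × 200%/9⌋ = $7,956; SL = ⌊$30,903/5⌋ = $6,180 → take DB $7,956. Book value $27,847.

$7,956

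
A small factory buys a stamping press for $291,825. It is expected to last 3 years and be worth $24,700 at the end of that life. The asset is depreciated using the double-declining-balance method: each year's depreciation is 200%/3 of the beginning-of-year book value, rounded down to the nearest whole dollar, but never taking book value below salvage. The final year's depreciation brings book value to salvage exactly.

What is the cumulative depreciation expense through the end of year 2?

Depreciable base = $291,825 − $24,700 = $267,125.
Year 1: ⌊$291,825 × 200%/3⌋ = $194,550. Book value $97,275.
Year 2: ⌊$97,275 × 200%/3⌋ = $64,850. Book value $32,425.
Accumulated through year 2 = $291,825 − $32,425 = $259,400.

$259,400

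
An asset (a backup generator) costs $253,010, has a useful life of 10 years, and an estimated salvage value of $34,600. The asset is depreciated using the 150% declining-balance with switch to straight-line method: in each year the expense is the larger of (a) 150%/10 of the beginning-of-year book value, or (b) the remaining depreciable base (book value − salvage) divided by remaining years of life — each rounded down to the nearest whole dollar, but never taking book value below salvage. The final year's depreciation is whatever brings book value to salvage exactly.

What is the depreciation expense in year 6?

Depreciable base = $253,010 − $34,600 = $218,410.
Year 1: DB = ⌊$253,010 × 150%/10⌋ = $37,951; SL = ⌊$218,410/10⌋ = $21,841 → take DB $37,951. Book value $215,059.
Year 2: DB = ⌊$215,059 × 150%/10⌋ = $32,258; SL = ⌊$180,459/9⌋ = $20,051 → take DB $32,258. Book value $182,801.
Year 3: DB = ⌊$182,801 × 150%/10⌋ = $27,420; SL = ⌊$148,201/8⌋ = $18,525 → take DB $27,420. Book value $155,381.
Year 4: DB = ⌊$155,381 × 150%/10⌋ = $23,307; SL = ⌊$120,781/7⌋ = $17,254 → take DB $23,307. Book value $132,074.
Year 5: DB = ⌊$132,074 × 150%/10⌋ = $19,811; SL = ⌊$97,474/6⌋ = $16,245 → take DB $19,811. Book value $112,263.
Year 6: DB = ⌊$112,263 × 150%/10⌋ = $16,839; SL = ⌊$77,663/5⌋ = $15,532 → take DB $16,839. Book value $95,424.

$16,839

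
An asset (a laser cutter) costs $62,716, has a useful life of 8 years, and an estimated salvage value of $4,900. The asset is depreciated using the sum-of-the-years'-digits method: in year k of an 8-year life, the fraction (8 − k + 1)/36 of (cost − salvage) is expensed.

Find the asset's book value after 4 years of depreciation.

$20,960

Depreciable base = $62,716 − $4,900 = $57,816.
Sum of the years' digits = 8+7+6+5+4+3+2+1 = 36.
Year 1: $57,816 × 8/36 = $12,848. Book value $49,868.
Year 2: $57,816 × 7/36 = $11,242. Book value $38,626.
Year 3: $57,816 × 6/36 = $9,636. Book value $28,990.
Year 4: $57,816 × 5/36 = $8,030. Book value $20,960.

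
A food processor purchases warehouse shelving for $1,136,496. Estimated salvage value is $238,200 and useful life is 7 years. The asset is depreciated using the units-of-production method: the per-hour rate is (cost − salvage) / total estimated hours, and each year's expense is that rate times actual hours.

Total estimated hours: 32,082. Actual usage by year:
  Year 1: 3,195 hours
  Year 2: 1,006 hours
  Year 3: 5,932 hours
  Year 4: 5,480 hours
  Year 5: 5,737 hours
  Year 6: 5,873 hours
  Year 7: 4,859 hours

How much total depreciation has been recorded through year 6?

Depreciable base = $1,136,496 − $238,200 = $898,296.
Rate = $898,296 / 32,082 hours = $28 per hour.
Year 1: 3,195 × $28 = $89,460. Book value $1,047,036.
Year 2: 1,006 × $28 = $28,168. Book value $1,018,868.
Year 3: 5,932 × $28 = $166,096. Book value $852,772.
Year 4: 5,480 × $28 = $153,440. Book value $699,332.
Year 5: 5,737 × $28 = $160,636. Book value $538,696.
Year 6: 5,873 × $28 = $164,444. Book value $374,252.
Accumulated through year 6 = $1,136,496 − $374,252 = $762,244.

$762,244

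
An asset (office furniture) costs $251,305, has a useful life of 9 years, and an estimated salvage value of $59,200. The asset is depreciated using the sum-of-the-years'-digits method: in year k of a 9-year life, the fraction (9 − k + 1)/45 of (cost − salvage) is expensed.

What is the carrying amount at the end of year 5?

Depreciable base = $251,305 − $59,200 = $192,105.
Sum of the years' digits = 9+8+7+6+5+4+3+2+1 = 45.
Year 1: $192,105 × 9/45 = $38,421. Book value $212,884.
Year 2: $192,105 × 8/45 = $34,152. Book value $178,732.
Year 3: $192,105 × 7/45 = $29,883. Book value $148,849.
Year 4: $192,105 × 6/45 = $25,614. Book value $123,235.
Year 5: $192,105 × 5/45 = $21,345. Book value $101,890.

$101,890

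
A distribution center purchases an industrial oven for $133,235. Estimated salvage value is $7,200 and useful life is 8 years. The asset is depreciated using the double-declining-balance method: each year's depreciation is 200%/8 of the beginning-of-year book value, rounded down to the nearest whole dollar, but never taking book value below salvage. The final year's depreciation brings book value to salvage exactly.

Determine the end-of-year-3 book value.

$56,210

Depreciable base = $133,235 − $7,200 = $126,035.
Year 1: ⌊$133,235 × 200%/8⌋ = $33,308. Book value $99,927.
Year 2: ⌊$99,927 × 200%/8⌋ = $24,981. Book value $74,946.
Year 3: ⌊$74,946 × 200%/8⌋ = $18,736. Book value $56,210.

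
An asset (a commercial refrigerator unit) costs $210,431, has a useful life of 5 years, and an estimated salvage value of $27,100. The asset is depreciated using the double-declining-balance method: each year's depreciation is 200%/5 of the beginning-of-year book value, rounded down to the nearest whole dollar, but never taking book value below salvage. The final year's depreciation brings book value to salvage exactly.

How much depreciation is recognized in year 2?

$50,503

Depreciable base = $210,431 − $27,100 = $183,331.
Year 1: ⌊$210,431 × 200%/5⌋ = $84,172. Book value $126,259.
Year 2: ⌊$126,259 × 200%/5⌋ = $50,503. Book value $75,756.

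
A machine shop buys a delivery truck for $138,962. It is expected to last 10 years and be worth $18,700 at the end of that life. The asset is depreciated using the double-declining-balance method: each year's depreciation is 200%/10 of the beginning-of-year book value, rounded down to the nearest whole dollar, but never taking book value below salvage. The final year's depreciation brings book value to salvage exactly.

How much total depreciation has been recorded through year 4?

$82,042

Depreciable base = $138,962 − $18,700 = $120,262.
Year 1: ⌊$138,962 × 200%/10⌋ = $27,792. Book value $111,170.
Year 2: ⌊$111,170 × 200%/10⌋ = $22,234. Book value $88,936.
Year 3: ⌊$88,936 × 200%/10⌋ = $17,787. Book value $71,149.
Year 4: ⌊$71,149 × 200%/10⌋ = $14,229. Book value $56,920.
Accumulated through year 4 = $138,962 − $56,920 = $82,042.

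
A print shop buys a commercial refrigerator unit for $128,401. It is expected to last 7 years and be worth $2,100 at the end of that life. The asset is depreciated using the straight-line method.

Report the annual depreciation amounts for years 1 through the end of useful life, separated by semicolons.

$18,043; $18,043; $18,043; $18,043; $18,043; $18,043; $18,043

Depreciable base = $128,401 − $2,100 = $126,301.
Annual expense = $126,301 / 7 = $18,043.
End of year 1: book value $110,358.
End of year 2: book value $92,315.
End of year 3: book value $74,272.
End of year 4: book value $56,229.
End of year 5: book value $38,186.
End of year 6: book value $20,143.
End of year 7: book value $2,100.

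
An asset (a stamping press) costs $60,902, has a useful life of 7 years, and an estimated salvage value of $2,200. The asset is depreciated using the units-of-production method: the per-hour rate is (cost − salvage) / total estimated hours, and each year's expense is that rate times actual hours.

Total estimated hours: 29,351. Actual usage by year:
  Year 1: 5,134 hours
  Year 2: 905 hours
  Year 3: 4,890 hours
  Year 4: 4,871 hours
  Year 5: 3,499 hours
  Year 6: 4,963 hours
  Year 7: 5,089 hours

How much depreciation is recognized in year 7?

$10,178

Depreciable base = $60,902 − $2,200 = $58,702.
Rate = $58,702 / 29,351 hours = $2 per hour.
Year 1: 5,134 × $2 = $10,268. Book value $50,634.
Year 2: 905 × $2 = $1,810. Book value $48,824.
Year 3: 4,890 × $2 = $9,780. Book value $39,044.
Year 4: 4,871 × $2 = $9,742. Book value $29,302.
Year 5: 3,499 × $2 = $6,998. Book value $22,304.
Year 6: 4,963 × $2 = $9,926. Book value $12,378.
Year 7: 5,089 × $2 = $10,178. Book value $2,200.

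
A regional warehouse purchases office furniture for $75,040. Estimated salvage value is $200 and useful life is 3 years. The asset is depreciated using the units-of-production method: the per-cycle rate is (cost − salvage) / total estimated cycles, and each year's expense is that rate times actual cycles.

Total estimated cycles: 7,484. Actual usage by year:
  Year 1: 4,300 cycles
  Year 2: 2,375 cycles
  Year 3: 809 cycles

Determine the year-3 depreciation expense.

$8,090

Depreciable base = $75,040 − $200 = $74,840.
Rate = $74,840 / 7,484 cycles = $10 per cycle.
Year 1: 4,300 × $10 = $43,000. Book value $32,040.
Year 2: 2,375 × $10 = $23,750. Book value $8,290.
Year 3: 809 × $10 = $8,090. Book value $200.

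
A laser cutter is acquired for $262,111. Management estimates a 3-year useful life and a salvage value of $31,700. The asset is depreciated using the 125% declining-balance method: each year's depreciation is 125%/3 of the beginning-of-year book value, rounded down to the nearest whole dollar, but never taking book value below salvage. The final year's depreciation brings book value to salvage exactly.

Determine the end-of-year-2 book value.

$89,192

Depreciable base = $262,111 − $31,700 = $230,411.
Year 1: ⌊$262,111 × 125%/3⌋ = $109,212. Book value $152,899.
Year 2: ⌊$152,899 × 125%/3⌋ = $63,707. Book value $89,192.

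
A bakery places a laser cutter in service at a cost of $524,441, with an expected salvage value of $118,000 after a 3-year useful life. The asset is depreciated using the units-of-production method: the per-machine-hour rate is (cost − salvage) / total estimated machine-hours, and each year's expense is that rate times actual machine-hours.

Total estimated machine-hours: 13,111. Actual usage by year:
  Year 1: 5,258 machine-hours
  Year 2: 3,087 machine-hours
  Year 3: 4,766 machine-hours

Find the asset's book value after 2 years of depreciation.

$265,746

Depreciable base = $524,441 − $118,000 = $406,441.
Rate = $406,441 / 13,111 machine-hours = $31 per machine-hour.
Year 1: 5,258 × $31 = $162,998. Book value $361,443.
Year 2: 3,087 × $31 = $95,697. Book value $265,746.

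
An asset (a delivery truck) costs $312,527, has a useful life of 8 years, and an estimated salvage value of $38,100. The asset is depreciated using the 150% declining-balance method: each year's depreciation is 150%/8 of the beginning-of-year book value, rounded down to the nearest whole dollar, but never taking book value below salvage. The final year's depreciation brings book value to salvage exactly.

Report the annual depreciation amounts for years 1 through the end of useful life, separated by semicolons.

$58,598; $47,611; $38,684; $31,431; $25,538; $20,749; $16,859; $34,957

Depreciable base = $312,527 − $38,100 = $274,427.
Year 1: ⌊$312,527 × 150%/8⌋ = $58,598. Book value $253,929.
Year 2: ⌊$253,929 × 150%/8⌋ = $47,611. Book value $206,318.
Year 3: ⌊$206,318 × 150%/8⌋ = $38,684. Book value $167,634.
Year 4: ⌊$167,634 × 150%/8⌋ = $31,431. Book value $136,203.
Year 5: ⌊$136,203 × 150%/8⌋ = $25,538. Book value $110,665.
Year 6: ⌊$110,665 × 150%/8⌋ = $20,749. Book value $89,916.
Year 7: ⌊$89,916 × 150%/8⌋ = $16,859. Book value $73,057.
Year 8 (final): $73,057 − $38,100 = $34,957. Book value $38,100.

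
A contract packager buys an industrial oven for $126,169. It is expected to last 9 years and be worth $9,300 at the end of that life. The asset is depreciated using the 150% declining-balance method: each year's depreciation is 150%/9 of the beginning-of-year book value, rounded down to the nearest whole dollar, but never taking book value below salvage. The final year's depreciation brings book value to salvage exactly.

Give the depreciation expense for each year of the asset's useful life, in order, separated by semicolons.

Depreciable base = $126,169 − $9,300 = $116,869.
Year 1: ⌊$126,169 × 150%/9⌋ = $21,028. Book value $105,141.
Year 2: ⌊$105,141 × 150%/9⌋ = $17,523. Book value $87,618.
Year 3: ⌊$87,618 × 150%/9⌋ = $14,603. Book value $73,015.
Year 4: ⌊$73,015 × 150%/9⌋ = $12,169. Book value $60,846.
Year 5: ⌊$60,846 × 150%/9⌋ = $10,141. Book value $50,705.
Year 6: ⌊$50,705 × 150%/9⌋ = $8,450. Book value $42,255.
Year 7: ⌊$42,255 × 150%/9⌋ = $7,042. Book value $35,213.
Year 8: ⌊$35,213 × 150%/9⌋ = $5,868. Book value $29,345.
Year 9 (final): $29,345 − $9,300 = $20,045. Book value $9,300.

$21,028; $17,523; $14,603; $12,169; $10,141; $8,450; $7,042; $5,868; $20,045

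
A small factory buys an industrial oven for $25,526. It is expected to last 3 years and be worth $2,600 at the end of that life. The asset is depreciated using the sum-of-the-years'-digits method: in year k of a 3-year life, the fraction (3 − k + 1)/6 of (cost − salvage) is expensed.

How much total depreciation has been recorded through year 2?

Depreciable base = $25,526 − $2,600 = $22,926.
Sum of the years' digits = 3+2+1 = 6.
Year 1: $22,926 × 3/6 = $11,463. Book value $14,063.
Year 2: $22,926 × 2/6 = $7,642. Book value $6,421.
Accumulated through year 2 = $25,526 − $6,421 = $19,105.

$19,105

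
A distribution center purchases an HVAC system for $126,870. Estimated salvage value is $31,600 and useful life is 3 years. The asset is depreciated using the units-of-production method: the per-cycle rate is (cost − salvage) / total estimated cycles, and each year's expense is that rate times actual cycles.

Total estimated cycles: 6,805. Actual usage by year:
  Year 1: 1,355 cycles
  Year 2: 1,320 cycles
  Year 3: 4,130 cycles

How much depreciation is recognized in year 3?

$57,820

Depreciable base = $126,870 − $31,600 = $95,270.
Rate = $95,270 / 6,805 cycles = $14 per cycle.
Year 1: 1,355 × $14 = $18,970. Book value $107,900.
Year 2: 1,320 × $14 = $18,480. Book value $89,420.
Year 3: 4,130 × $14 = $57,820. Book value $31,600.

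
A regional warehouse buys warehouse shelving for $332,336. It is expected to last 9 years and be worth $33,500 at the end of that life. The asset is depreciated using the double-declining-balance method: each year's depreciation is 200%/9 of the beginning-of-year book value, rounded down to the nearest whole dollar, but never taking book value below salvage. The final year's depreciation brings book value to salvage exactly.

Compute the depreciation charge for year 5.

$27,026

Depreciable base = $332,336 − $33,500 = $298,836.
Year 1: ⌊$332,336 × 200%/9⌋ = $73,852. Book value $258,484.
Year 2: ⌊$258,484 × 200%/9⌋ = $57,440. Book value $201,044.
Year 3: ⌊$201,044 × 200%/9⌋ = $44,676. Book value $156,368.
Year 4: ⌊$156,368 × 200%/9⌋ = $34,748. Book value $121,620.
Year 5: ⌊$121,620 × 200%/9⌋ = $27,026. Book value $94,594.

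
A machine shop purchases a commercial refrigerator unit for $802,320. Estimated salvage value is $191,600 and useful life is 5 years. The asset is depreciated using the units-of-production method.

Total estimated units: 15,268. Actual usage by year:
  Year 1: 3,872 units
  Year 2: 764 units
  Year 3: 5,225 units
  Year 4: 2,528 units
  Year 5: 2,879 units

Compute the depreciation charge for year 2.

$30,560

Depreciable base = $802,320 − $191,600 = $610,720.
Rate = $610,720 / 15,268 units = $40 per unit.
Year 1: 3,872 × $40 = $154,880. Book value $647,440.
Year 2: 764 × $40 = $30,560. Book value $616,880.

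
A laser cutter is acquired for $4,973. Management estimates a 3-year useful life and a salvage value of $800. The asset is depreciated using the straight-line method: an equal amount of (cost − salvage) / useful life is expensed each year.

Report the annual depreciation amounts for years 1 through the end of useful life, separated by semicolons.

Depreciable base = $4,973 − $800 = $4,173.
Annual expense = $4,173 / 3 = $1,391.
End of year 1: book value $3,582.
End of year 2: book value $2,191.
End of year 3: book value $800.

$1,391; $1,391; $1,391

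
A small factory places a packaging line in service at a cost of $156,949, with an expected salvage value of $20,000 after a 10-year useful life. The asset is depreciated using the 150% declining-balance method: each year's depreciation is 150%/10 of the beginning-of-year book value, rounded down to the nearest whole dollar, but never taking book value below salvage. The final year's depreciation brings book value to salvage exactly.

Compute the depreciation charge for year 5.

$12,289

Depreciable base = $156,949 − $20,000 = $136,949.
Year 1: ⌊$156,949 × 150%/10⌋ = $23,542. Book value $133,407.
Year 2: ⌊$133,407 × 150%/10⌋ = $20,011. Book value $113,396.
Year 3: ⌊$113,396 × 150%/10⌋ = $17,009. Book value $96,387.
Year 4: ⌊$96,387 × 150%/10⌋ = $14,458. Book value $81,929.
Year 5: ⌊$81,929 × 150%/10⌋ = $12,289. Book value $69,640.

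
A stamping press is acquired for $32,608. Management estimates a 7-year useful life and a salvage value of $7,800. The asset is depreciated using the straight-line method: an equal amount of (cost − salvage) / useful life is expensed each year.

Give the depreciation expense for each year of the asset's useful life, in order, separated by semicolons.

$3,544; $3,544; $3,544; $3,544; $3,544; $3,544; $3,544

Depreciable base = $32,608 − $7,800 = $24,808.
Annual expense = $24,808 / 7 = $3,544.
End of year 1: book value $29,064.
End of year 2: book value $25,520.
End of year 3: book value $21,976.
End of year 4: book value $18,432.
End of year 5: book value $14,888.
End of year 6: book value $11,344.
End of year 7: book value $7,800.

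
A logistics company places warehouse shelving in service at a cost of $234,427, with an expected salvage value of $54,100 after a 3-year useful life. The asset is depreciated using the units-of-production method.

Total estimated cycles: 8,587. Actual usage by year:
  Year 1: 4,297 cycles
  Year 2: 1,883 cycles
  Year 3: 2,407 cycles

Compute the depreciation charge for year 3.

Depreciable base = $234,427 − $54,100 = $180,327.
Rate = $180,327 / 8,587 cycles = $21 per cycle.
Year 1: 4,297 × $21 = $90,237. Book value $144,190.
Year 2: 1,883 × $21 = $39,543. Book value $104,647.
Year 3: 2,407 × $21 = $50,547. Book value $54,100.

$50,547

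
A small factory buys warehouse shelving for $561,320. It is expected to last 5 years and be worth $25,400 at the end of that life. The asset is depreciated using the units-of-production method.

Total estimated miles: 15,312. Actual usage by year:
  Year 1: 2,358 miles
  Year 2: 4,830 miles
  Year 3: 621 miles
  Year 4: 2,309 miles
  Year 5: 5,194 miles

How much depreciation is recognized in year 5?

$181,790

Depreciable base = $561,320 − $25,400 = $535,920.
Rate = $535,920 / 15,312 miles = $35 per mile.
Year 1: 2,358 × $35 = $82,530. Book value $478,790.
Year 2: 4,830 × $35 = $169,050. Book value $309,740.
Year 3: 621 × $35 = $21,735. Book value $288,005.
Year 4: 2,309 × $35 = $80,815. Book value $207,190.
Year 5: 5,194 × $35 = $181,790. Book value $25,400.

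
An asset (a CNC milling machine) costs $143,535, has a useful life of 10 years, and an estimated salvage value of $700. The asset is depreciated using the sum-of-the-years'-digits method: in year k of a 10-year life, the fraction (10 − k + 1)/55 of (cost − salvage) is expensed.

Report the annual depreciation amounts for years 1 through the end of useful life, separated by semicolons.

$25,970; $23,373; $20,776; $18,179; $15,582; $12,985; $10,388; $7,791; $5,194; $2,597

Depreciable base = $143,535 − $700 = $142,835.
Sum of the years' digits = 10+9+8+7+6+5+4+3+2+1 = 55.
Year 1: $142,835 × 10/55 = $25,970. Book value $117,565.
Year 2: $142,835 × 9/55 = $23,373. Book value $94,192.
Year 3: $142,835 × 8/55 = $20,776. Book value $73,416.
Year 4: $142,835 × 7/55 = $18,179. Book value $55,237.
Year 5: $142,835 × 6/55 = $15,582. Book value $39,655.
Year 6: $142,835 × 5/55 = $12,985. Book value $26,670.
Year 7: $142,835 × 4/55 = $10,388. Book value $16,282.
Year 8: $142,835 × 3/55 = $7,791. Book value $8,491.
Year 9: $142,835 × 2/55 = $5,194. Book value $3,297.
Year 10: $142,835 × 1/55 = $2,597. Book value $700.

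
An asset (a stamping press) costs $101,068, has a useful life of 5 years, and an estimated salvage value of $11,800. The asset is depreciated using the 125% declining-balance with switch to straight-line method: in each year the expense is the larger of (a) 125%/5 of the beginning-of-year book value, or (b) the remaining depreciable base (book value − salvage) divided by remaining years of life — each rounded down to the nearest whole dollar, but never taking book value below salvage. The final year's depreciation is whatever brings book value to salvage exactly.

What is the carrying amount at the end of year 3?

Depreciable base = $101,068 − $11,800 = $89,268.
Year 1: DB = ⌊$101,068 × 125%/5⌋ = $25,267; SL = ⌊$89,268/5⌋ = $17,853 → take DB $25,267. Book value $75,801.
Year 2: DB = ⌊$75,801 × 125%/5⌋ = $18,950; SL = ⌊$64,001/4⌋ = $16,000 → take DB $18,950. Book value $56,851.
Year 3: DB = ⌊$56,851 × 125%/5⌋ = $14,212; SL = ⌊$45,051/3⌋ = $15,017 → take SL $15,017. Book value $41,834.

$41,834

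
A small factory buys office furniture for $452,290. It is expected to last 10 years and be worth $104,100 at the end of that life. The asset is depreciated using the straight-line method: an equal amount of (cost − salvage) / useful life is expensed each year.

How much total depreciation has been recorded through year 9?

$313,371

Depreciable base = $452,290 − $104,100 = $348,190.
Annual expense = $348,190 / 10 = $34,819.
End of year 1: book value $417,471.
End of year 2: book value $382,652.
End of year 3: book value $347,833.
End of year 4: book value $313,014.
End of year 5: book value $278,195.
End of year 6: book value $243,376.
End of year 7: book value $208,557.
End of year 8: book value $173,738.
End of year 9: book value $138,919.
Accumulated through year 9 = $452,290 − $138,919 = $313,371.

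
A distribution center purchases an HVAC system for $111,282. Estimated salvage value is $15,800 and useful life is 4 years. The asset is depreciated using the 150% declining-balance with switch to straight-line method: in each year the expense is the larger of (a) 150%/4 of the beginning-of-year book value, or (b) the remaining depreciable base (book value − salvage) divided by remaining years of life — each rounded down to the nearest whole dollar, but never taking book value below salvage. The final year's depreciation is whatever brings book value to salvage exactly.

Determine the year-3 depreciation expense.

$16,301

Depreciable base = $111,282 − $15,800 = $95,482.
Year 1: DB = ⌊$111,282 × 150%/4⌋ = $41,730; SL = ⌊$95,482/4⌋ = $23,870 → take DB $41,730. Book value $69,552.
Year 2: DB = ⌊$69,552 × 150%/4⌋ = $26,082; SL = ⌊$53,752/3⌋ = $17,917 → take DB $26,082. Book value $43,470.
Year 3: DB = ⌊$43,470 × 150%/4⌋ = $16,301; SL = ⌊$27,670/2⌋ = $13,835 → take DB $16,301. Book value $27,169.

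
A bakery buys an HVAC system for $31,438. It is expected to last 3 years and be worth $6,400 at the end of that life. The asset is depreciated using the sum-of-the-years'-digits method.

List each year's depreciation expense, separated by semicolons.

Depreciable base = $31,438 − $6,400 = $25,038.
Sum of the years' digits = 3+2+1 = 6.
Year 1: $25,038 × 3/6 = $12,519. Book value $18,919.
Year 2: $25,038 × 2/6 = $8,346. Book value $10,573.
Year 3: $25,038 × 1/6 = $4,173. Book value $6,400.

$12,519; $8,346; $4,173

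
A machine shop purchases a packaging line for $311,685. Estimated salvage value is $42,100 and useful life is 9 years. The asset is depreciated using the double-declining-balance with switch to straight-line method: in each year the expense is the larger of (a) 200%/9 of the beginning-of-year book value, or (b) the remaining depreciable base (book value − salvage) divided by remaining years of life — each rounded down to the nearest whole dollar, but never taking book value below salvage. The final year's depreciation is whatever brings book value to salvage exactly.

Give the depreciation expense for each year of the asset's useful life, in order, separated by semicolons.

Depreciable base = $311,685 − $42,100 = $269,585.
Year 1: DB = ⌊$311,685 × 200%/9⌋ = $69,263; SL = ⌊$269,585/9⌋ = $29,953 → take DB $69,263. Book value $242,422.
Year 2: DB = ⌊$242,422 × 200%/9⌋ = $53,871; SL = ⌊$200,322/8⌋ = $25,040 → take DB $53,871. Book value $188,551.
Year 3: DB = ⌊$188,551 × 200%/9⌋ = $41,900; SL = ⌊$146,451/7⌋ = $20,921 → take DB $41,900. Book value $146,651.
Year 4: DB = ⌊$146,651 × 200%/9⌋ = $32,589; SL = ⌊$104,551/6⌋ = $17,425 → take DB $32,589. Book value $114,062.
Year 5: DB = ⌊$114,062 × 200%/9⌋ = $25,347; SL = ⌊$71,962/5⌋ = $14,392 → take DB $25,347. Book value $88,715.
Year 6: DB = ⌊$88,715 × 200%/9⌋ = $19,714; SL = ⌊$46,615/4⌋ = $11,653 → take DB $19,714. Book value $69,001.
Year 7: DB = ⌊$69,001 × 200%/9⌋ = $15,333; SL = ⌊$26,901/3⌋ = $8,967 → take DB $15,333. Book value $53,668.
Year 8: DB = ⌊$53,668 × 200%/9⌋ = $11,926; SL = ⌊$11,568/2⌋ = $5,784 → take DB $11,926, capped at $11,568. Book value $42,100.
Year 9 (final): $42,100 − $42,100 = $0. Book value $42,100.

$69,263; $53,871; $41,900; $32,589; $25,347; $19,714; $15,333; $11,568; $0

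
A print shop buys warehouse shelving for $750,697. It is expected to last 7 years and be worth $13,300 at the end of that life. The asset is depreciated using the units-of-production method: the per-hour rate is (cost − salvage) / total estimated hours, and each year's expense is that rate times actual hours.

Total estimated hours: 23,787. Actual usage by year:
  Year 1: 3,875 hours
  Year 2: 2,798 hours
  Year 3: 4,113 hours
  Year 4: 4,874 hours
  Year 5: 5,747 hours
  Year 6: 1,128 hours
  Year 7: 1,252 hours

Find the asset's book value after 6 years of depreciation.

$52,112

Depreciable base = $750,697 − $13,300 = $737,397.
Rate = $737,397 / 23,787 hours = $31 per hour.
Year 1: 3,875 × $31 = $120,125. Book value $630,572.
Year 2: 2,798 × $31 = $86,738. Book value $543,834.
Year 3: 4,113 × $31 = $127,503. Book value $416,331.
Year 4: 4,874 × $31 = $151,094. Book value $265,237.
Year 5: 5,747 × $31 = $178,157. Book value $87,080.
Year 6: 1,128 × $31 = $34,968. Book value $52,112.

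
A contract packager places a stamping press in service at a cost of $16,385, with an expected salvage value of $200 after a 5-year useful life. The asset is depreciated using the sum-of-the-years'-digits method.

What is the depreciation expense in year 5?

Depreciable base = $16,385 − $200 = $16,185.
Sum of the years' digits = 5+4+3+2+1 = 15.
Year 1: $16,185 × 5/15 = $5,395. Book value $10,990.
Year 2: $16,185 × 4/15 = $4,316. Book value $6,674.
Year 3: $16,185 × 3/15 = $3,237. Book value $3,437.
Year 4: $16,185 × 2/15 = $2,158. Book value $1,279.
Year 5: $16,185 × 1/15 = $1,079. Book value $200.

$1,079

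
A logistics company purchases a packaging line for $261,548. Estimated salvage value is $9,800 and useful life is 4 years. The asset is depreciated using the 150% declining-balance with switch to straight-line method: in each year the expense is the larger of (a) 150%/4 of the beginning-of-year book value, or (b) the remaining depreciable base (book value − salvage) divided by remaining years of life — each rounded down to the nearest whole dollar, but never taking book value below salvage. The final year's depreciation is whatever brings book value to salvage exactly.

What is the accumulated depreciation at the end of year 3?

$205,564

Depreciable base = $261,548 − $9,800 = $251,748.
Year 1: DB = ⌊$261,548 × 150%/4⌋ = $98,080; SL = ⌊$251,748/4⌋ = $62,937 → take DB $98,080. Book value $163,468.
Year 2: DB = ⌊$163,468 × 150%/4⌋ = $61,300; SL = ⌊$153,668/3⌋ = $51,222 → take DB $61,300. Book value $102,168.
Year 3: DB = ⌊$102,168 × 150%/4⌋ = $38,313; SL = ⌊$92,368/2⌋ = $46,184 → take SL $46,184. Book value $55,984.
Accumulated through year 3 = $261,548 − $55,984 = $205,564.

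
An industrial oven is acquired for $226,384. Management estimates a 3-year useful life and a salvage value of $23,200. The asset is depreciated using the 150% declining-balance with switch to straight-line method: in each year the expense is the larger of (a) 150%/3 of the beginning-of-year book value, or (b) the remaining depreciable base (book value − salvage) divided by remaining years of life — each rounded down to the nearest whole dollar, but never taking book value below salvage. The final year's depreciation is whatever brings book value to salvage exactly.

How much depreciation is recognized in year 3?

Depreciable base = $226,384 − $23,200 = $203,184.
Year 1: DB = ⌊$226,384 × 150%/3⌋ = $113,192; SL = ⌊$203,184/3⌋ = $67,728 → take DB $113,192. Book value $113,192.
Year 2: DB = ⌊$113,192 × 150%/3⌋ = $56,596; SL = ⌊$89,992/2⌋ = $44,996 → take DB $56,596. Book value $56,596.
Year 3 (final): $56,596 − $23,200 = $33,396. Book value $23,200.

$33,396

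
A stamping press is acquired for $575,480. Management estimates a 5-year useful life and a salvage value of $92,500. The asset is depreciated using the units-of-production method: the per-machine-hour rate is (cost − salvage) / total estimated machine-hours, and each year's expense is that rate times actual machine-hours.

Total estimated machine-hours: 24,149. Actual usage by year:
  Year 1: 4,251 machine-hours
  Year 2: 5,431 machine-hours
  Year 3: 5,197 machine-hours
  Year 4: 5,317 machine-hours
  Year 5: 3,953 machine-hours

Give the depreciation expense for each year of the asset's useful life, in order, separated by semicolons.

Depreciable base = $575,480 − $92,500 = $482,980.
Rate = $482,980 / 24,149 machine-hours = $20 per machine-hour.
Year 1: 4,251 × $20 = $85,020. Book value $490,460.
Year 2: 5,431 × $20 = $108,620. Book value $381,840.
Year 3: 5,197 × $20 = $103,940. Book value $277,900.
Year 4: 5,317 × $20 = $106,340. Book value $171,560.
Year 5: 3,953 × $20 = $79,060. Book value $92,500.

$85,020; $108,620; $103,940; $106,340; $79,060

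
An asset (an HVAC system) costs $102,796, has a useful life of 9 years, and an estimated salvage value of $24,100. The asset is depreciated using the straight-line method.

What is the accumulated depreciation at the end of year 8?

Depreciable base = $102,796 − $24,100 = $78,696.
Annual expense = $78,696 / 9 = $8,744.
End of year 1: book value $94,052.
End of year 2: book value $85,308.
End of year 3: book value $76,564.
End of year 4: book value $67,820.
End of year 5: book value $59,076.
End of year 6: book value $50,332.
End of year 7: book value $41,588.
End of year 8: book value $32,844.
Accumulated through year 8 = $102,796 − $32,844 = $69,952.

$69,952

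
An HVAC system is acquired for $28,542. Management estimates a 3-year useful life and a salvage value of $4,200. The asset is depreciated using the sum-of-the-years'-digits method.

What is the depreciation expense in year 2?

$8,114

Depreciable base = $28,542 − $4,200 = $24,342.
Sum of the years' digits = 3+2+1 = 6.
Year 1: $24,342 × 3/6 = $12,171. Book value $16,371.
Year 2: $24,342 × 2/6 = $8,114. Book value $8,257.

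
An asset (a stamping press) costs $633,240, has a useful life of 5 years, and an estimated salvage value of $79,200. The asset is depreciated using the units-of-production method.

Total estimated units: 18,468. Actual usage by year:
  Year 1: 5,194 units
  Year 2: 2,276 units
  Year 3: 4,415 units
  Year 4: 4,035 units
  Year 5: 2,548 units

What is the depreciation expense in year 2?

$68,280

Depreciable base = $633,240 − $79,200 = $554,040.
Rate = $554,040 / 18,468 units = $30 per unit.
Year 1: 5,194 × $30 = $155,820. Book value $477,420.
Year 2: 2,276 × $30 = $68,280. Book value $409,140.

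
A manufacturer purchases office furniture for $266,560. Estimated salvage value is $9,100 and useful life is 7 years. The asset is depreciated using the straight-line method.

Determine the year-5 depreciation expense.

$36,780

Depreciable base = $266,560 − $9,100 = $257,460.
Annual expense = $257,460 / 7 = $36,780.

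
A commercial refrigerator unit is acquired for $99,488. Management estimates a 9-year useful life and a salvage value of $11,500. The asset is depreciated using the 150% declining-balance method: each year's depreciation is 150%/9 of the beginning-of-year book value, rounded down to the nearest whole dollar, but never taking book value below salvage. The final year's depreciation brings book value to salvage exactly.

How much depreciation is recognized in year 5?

$7,996

Depreciable base = $99,488 − $11,500 = $87,988.
Year 1: ⌊$99,488 × 150%/9⌋ = $16,581. Book value $82,907.
Year 2: ⌊$82,907 × 150%/9⌋ = $13,817. Book value $69,090.
Year 3: ⌊$69,090 × 150%/9⌋ = $11,515. Book value $57,575.
Year 4: ⌊$57,575 × 150%/9⌋ = $9,595. Book value $47,980.
Year 5: ⌊$47,980 × 150%/9⌋ = $7,996. Book value $39,984.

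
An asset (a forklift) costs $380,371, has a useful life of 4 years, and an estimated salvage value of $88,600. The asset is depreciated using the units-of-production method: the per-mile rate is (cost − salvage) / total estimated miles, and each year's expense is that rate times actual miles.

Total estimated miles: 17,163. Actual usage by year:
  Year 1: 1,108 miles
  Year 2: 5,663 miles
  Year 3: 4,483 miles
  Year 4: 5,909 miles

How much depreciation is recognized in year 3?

Depreciable base = $380,371 − $88,600 = $291,771.
Rate = $291,771 / 17,163 miles = $17 per mile.
Year 1: 1,108 × $17 = $18,836. Book value $361,535.
Year 2: 5,663 × $17 = $96,271. Book value $265,264.
Year 3: 4,483 × $17 = $76,211. Book value $189,053.

$76,211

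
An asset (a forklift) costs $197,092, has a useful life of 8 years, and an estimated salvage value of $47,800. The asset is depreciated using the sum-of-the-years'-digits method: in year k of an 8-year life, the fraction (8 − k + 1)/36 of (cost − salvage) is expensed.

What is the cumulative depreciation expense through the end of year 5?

$124,410

Depreciable base = $197,092 − $47,800 = $149,292.
Sum of the years' digits = 8+7+6+5+4+3+2+1 = 36.
Year 1: $149,292 × 8/36 = $33,176. Book value $163,916.
Year 2: $149,292 × 7/36 = $29,029. Book value $134,887.
Year 3: $149,292 × 6/36 = $24,882. Book value $110,005.
Year 4: $149,292 × 5/36 = $20,735. Book value $89,270.
Year 5: $149,292 × 4/36 = $16,588. Book value $72,682.
Accumulated through year 5 = $197,092 − $72,682 = $124,410.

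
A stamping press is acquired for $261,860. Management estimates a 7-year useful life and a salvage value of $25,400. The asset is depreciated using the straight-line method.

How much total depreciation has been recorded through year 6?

Depreciable base = $261,860 − $25,400 = $236,460.
Annual expense = $236,460 / 7 = $33,780.
End of year 1: book value $228,080.
End of year 2: book value $194,300.
End of year 3: book value $160,520.
End of year 4: book value $126,740.
End of year 5: book value $92,960.
End of year 6: book value $59,180.
Accumulated through year 6 = $261,860 − $59,180 = $202,680.

$202,680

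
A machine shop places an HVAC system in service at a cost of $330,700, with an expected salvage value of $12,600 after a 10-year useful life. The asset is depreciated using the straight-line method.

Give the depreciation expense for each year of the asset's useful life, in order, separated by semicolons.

Depreciable base = $330,700 − $12,600 = $318,100.
Annual expense = $318,100 / 10 = $31,810.
End of year 1: book value $298,890.
End of year 2: book value $267,080.
End of year 3: book value $235,270.
End of year 4: book value $203,460.
End of year 5: book value $171,650.
End of year 6: book value $139,840.
End of year 7: book value $108,030.
End of year 8: book value $76,220.
End of year 9: book value $44,410.
End of year 10: book value $12,600.

$31,810; $31,810; $31,810; $31,810; $31,810; $31,810; $31,810; $31,810; $31,810; $31,810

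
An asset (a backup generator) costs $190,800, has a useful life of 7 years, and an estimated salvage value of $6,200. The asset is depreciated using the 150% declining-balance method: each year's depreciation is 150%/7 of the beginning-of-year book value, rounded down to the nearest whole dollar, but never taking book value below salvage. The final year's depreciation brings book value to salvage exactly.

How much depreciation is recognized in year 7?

$38,694

Depreciable base = $190,800 − $6,200 = $184,600.
Year 1: ⌊$190,800 × 150%/7⌋ = $40,885. Book value $149,915.
Year 2: ⌊$149,915 × 150%/7⌋ = $32,124. Book value $117,791.
Year 3: ⌊$117,791 × 150%/7⌋ = $25,240. Book value $92,551.
Year 4: ⌊$92,551 × 150%/7⌋ = $19,832. Book value $72,719.
Year 5: ⌊$72,719 × 150%/7⌋ = $15,582. Book value $57,137.
Year 6: ⌊$57,137 × 150%/7⌋ = $12,243. Book value $44,894.
Year 7 (final): $44,894 − $6,200 = $38,694. Book value $6,200.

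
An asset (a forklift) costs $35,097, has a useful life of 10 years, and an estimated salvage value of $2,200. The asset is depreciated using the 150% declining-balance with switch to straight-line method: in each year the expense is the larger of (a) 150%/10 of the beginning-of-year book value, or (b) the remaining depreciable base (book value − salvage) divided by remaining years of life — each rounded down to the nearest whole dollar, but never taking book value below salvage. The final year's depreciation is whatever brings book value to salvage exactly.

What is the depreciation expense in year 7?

$2,675

Depreciable base = $35,097 − $2,200 = $32,897.
Year 1: DB = ⌊$35,097 × 150%/10⌋ = $5,264; SL = ⌊$32,897/10⌋ = $3,289 → take DB $5,264. Book value $29,833.
Year 2: DB = ⌊$29,833 × 150%/10⌋ = $4,474; SL = ⌊$27,633/9⌋ = $3,070 → take DB $4,474. Book value $25,359.
Year 3: DB = ⌊$25,359 × 150%/10⌋ = $3,803; SL = ⌊$23,159/8⌋ = $2,894 → take DB $3,803. Book value $21,556.
Year 4: DB = ⌊$21,556 × 150%/10⌋ = $3,233; SL = ⌊$19,356/7⌋ = $2,765 → take DB $3,233. Book value $18,323.
Year 5: DB = ⌊$18,323 × 150%/10⌋ = $2,748; SL = ⌊$16,123/6⌋ = $2,687 → take DB $2,748. Book value $15,575.
Year 6: DB = ⌊$15,575 × 150%/10⌋ = $2,336; SL = ⌊$13,375/5⌋ = $2,675 → take SL $2,675. Book value $12,900.
Year 7: DB = ⌊$12,900 × 150%/10⌋ = $1,935; SL = ⌊$10,700/4⌋ = $2,675 → take SL $2,675. Book value $10,225.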